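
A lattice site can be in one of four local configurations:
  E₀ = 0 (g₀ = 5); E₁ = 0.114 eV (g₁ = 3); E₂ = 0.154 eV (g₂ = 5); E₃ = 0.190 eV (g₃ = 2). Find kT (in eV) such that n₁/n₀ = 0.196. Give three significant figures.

n₁/n₀ = (g₁/g₀) exp[−(E₁−E₀)/kT] = 0.196.
⇒ (E₁−E₀)/kT = ln((3/5)/0.196) = ln(3.0612) = 1.1188.
kT = 0.114 eV / 1.1188 = 0.102 eV.

0.102 eV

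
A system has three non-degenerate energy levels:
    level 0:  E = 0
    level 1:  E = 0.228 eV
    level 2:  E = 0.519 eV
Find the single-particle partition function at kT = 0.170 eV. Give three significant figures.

Eᵢ/kT = 0, 1.3412, 3.0529.
Z = Σ e^(−Eᵢ/kT) = e^(−0) + e^(−1.3412) + e^(−3.0529) = 1.0000 + 0.26153 + 0.047222 = 1.3088.

Z = 1.31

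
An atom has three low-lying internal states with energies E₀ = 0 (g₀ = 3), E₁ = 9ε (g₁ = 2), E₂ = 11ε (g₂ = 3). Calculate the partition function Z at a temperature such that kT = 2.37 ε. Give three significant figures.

Z = 3.07

Eᵢ/kT = 0, 3.7975, 4.6414.
Z = Σ gᵢe^(−Eᵢ/kT) = 3·e^(−0) + 2·e^(−3.7975) + 3·e^(−4.6414) = 3.0000 + 0.044854 + 0.028933 = 3.0738.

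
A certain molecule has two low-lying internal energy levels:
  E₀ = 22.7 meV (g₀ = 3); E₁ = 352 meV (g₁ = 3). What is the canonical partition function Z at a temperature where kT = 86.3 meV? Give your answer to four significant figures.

Eᵢ/kT = 0.263036, 4.07879.
Z = Σ gᵢe^(−Eᵢ/kT) = 3·e^(−0.263036) + 3·e^(−4.07879) = 2.30614 + 0.0507838 = 2.35692.

Z = 2.357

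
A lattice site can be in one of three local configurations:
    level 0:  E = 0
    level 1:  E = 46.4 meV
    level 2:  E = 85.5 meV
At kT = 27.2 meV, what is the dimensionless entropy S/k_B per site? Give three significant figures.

Eᵢ/kT = 0, 1.7059, 3.1434.
Z = Σ e^(−Eᵢ/kT) = e^(−0) + e^(−1.7059) + e^(−3.1434) = 1.0000 + 0.18161 + 0.043136 = 1.2247.
⟨E⟩ = Σ EᵢPᵢ = 9.8921 meV.
S/k_B = ln Z + ⟨E⟩/kT = ln(1.2247) + 9.8921/27.2 = 0.20270 + 0.36368 = 0.566.

0.566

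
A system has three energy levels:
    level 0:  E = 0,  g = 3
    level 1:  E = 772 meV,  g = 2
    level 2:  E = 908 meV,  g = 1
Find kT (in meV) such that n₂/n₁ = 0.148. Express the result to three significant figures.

n₂/n₁ = (g₂/g₁) exp[−(E₂−E₁)/kT] = 0.148.
⇒ (E₂−E₁)/kT = ln((1/2)/0.148) = ln(3.3784) = 1.2174.
kT = 136 meV / 1.2174 = 112 meV.

112 meV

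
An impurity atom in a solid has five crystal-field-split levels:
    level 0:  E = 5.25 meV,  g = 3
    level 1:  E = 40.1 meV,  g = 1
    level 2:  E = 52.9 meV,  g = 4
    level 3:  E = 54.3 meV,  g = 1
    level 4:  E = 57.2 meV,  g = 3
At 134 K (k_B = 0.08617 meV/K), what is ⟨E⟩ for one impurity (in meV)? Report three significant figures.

7.53 meV

k_BT = 0.08617 × 134 K = 11.547 meV.
Eᵢ/kT = 0.45466, 3.4728, 4.5813, 4.7025, 4.9537.
Z = Σ gᵢe^(−Eᵢ/kT) = 3·e^(−0.45466) + 1·e^(−3.4728) + 4·e^(−4.5813) + 1·e^(−4.7025) + 3·e^(−4.9537) = 1.9040 + 0.031030 + 0.040966 + 0.0090726 + 0.021172 = 2.0062.
⟨E⟩ = Σ Eᵢ gᵢe^(−Eᵢ/kT) / Z = (5.25·1.9040 + 40.1·0.031030 + 52.9·0.040966 + 54.3·0.0090726 + 57.2·0.021172) / 2.0062 = 7.53 meV.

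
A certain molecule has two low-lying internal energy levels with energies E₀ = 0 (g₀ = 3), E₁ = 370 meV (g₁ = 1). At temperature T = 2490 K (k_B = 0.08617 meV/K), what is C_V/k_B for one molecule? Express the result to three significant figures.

0.157

k_BT = 0.08617 × 2490 K = 214.56 meV.
Eᵢ/kT = 0, 1.7245.
Z = Σ gᵢe^(−Eᵢ/kT) = 3·e^(−0) + 1·e^(−1.7245) = 3.0000 + 0.17826 = 3.1783.
⟨E⟩ = 20.752 meV, ⟨E²⟩ = 7678.3 meV².
C_V/k_B = (⟨E²⟩ − ⟨E⟩²)/(kT)² = (7678.3 − 430.65)/46036 = 0.157.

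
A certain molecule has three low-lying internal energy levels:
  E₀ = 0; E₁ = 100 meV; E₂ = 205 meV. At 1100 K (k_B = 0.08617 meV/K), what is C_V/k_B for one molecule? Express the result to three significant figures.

k_BT = 0.08617 × 1100 K = 94.787 meV.
Eᵢ/kT = 0, 1.0550, 2.1627.
Z = Σ e^(−Eᵢ/kT) = e^(−0) + e^(−1.0550) + e^(−2.1627) = 1.0000 + 0.34819 + 0.11501 = 1.4632.
⟨E⟩ = 39.910 meV, ⟨E²⟩ = 5682.9 meV².
C_V/k_B = (⟨E²⟩ − ⟨E⟩²)/(kT)² = (5682.9 − 1592.8)/8984.6 = 0.455.

0.455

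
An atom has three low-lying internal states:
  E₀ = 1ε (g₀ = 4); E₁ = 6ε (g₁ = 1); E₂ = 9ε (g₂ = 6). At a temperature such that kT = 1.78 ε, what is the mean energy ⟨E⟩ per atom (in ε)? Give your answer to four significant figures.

Eᵢ/kT = 0.561798, 3.37079, 5.05618.
Z = Σ gᵢe^(−Eᵢ/kT) = 4·e^(−0.561798) + 1·e^(−3.37079) + 6·e^(−5.05618) = 2.28073 + 0.0343625 + 0.0382191 = 2.35331.
⟨E⟩ = Σ Eᵢ gᵢe^(−Eᵢ/kT) / Z = (1·2.28073 + 6·0.0343625 + 9·0.0382191) / 2.35331 = 1.203 ε.

1.203 ε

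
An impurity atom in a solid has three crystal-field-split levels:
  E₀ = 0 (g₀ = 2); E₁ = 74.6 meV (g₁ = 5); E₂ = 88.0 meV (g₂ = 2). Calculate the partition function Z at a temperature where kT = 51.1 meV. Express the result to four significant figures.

Eᵢ/kT = 0, 1.45988, 1.72211.
Z = Σ gᵢe^(−Eᵢ/kT) = 2·e^(−0) + 5·e^(−1.45988) + 2·e^(−1.72211) = 2.00000 + 1.16132 + 0.357377 = 3.51870.

Z = 3.519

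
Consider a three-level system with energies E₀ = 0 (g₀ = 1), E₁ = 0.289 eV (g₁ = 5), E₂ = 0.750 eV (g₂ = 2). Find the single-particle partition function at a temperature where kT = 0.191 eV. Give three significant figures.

Z = 2.14

Eᵢ/kT = 0, 1.5131, 3.9267.
Z = Σ gᵢe^(−Eᵢ/kT) = 1·e^(−0) + 5·e^(−1.5131) + 2·e^(−3.9267) = 1.0000 + 1.1011 + 0.039417 = 2.1405.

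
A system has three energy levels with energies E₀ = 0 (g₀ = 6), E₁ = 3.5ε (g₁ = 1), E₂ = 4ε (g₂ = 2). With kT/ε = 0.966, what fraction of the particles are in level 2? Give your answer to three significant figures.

0.00525

Eᵢ/kT = 0, 3.6232, 4.1408.
Z = Σ gᵢe^(−Eᵢ/kT) = 6·e^(−0) + 1·e^(−3.6232) + 2·e^(−4.1408) = 6.0000 + 0.026697 + 0.031820 = 6.0585.
P₂ = g₂ e^(−E₂/kT) / Z = 0.031820/6.0585 = 0.00525.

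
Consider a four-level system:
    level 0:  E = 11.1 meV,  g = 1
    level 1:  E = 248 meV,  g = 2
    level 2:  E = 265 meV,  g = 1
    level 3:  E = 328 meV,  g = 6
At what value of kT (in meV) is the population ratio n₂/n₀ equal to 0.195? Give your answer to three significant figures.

n₂/n₀ = (g₂/g₀) exp[−(E₂−E₀)/kT] = 0.195.
⇒ (E₂−E₀)/kT = ln((1/1)/0.195) = ln(5.1282) = 1.6348.
kT = 253.9 meV / 1.6348 = 155 meV.

155 meV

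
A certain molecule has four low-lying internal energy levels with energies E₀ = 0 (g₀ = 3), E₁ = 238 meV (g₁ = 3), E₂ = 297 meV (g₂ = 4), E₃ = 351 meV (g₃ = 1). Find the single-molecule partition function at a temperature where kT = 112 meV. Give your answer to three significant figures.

Z = 3.68

Eᵢ/kT = 0, 2.1250, 2.6518, 3.1339.
Z = Σ gᵢe^(−Eᵢ/kT) = 3·e^(−0) + 3·e^(−2.1250) + 4·e^(−2.6518) + 1·e^(−3.1339) = 3.0000 + 0.35830 + 0.28210 + 0.043548 = 3.6839.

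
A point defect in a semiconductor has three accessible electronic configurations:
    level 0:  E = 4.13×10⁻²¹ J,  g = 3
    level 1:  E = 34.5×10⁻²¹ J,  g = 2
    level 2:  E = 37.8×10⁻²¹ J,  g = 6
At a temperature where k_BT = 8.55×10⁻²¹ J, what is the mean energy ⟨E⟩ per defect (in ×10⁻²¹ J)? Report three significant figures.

5.92 ×10⁻²¹ J

Eᵢ/kT = 0.48304, 4.0351, 4.4211.
Z = Σ gᵢe^(−Eᵢ/kT) = 3·e^(−0.48304) + 2·e^(−4.0351) + 6·e^(−4.4211) = 1.8507 + 0.035368 + 0.072126 = 1.9582.
⟨E⟩ = Σ Eᵢ gᵢe^(−Eᵢ/kT) / Z = (4.13·1.8507 + 34.5·0.035368 + 37.8·0.072126) / 1.9582 = 5.92 ×10⁻²¹ J.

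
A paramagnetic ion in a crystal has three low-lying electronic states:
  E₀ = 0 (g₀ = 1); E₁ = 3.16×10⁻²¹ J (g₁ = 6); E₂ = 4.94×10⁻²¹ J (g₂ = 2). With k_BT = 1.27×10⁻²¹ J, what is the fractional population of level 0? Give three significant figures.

0.650

Eᵢ/kT = 0, 2.4882, 3.8898.
Z = Σ gᵢe^(−Eᵢ/kT) = 1·e^(−0) + 6·e^(−2.4882) + 2·e^(−3.8898) = 1.0000 + 0.49836 + 0.040899 = 1.5393.
P₀ = g₀ e^(−E₀/kT) / Z = 1.0000/1.5393 = 0.650.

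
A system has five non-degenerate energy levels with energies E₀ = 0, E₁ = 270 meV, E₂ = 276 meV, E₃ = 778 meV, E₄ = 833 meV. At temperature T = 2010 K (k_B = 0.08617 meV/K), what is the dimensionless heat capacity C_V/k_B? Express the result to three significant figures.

k_BT = 0.08617 × 2010 K = 173.20 meV.
Eᵢ/kT = 0, 1.5589, 1.5935, 4.4919, 4.8095.
Z = Σ e^(−Eᵢ/kT) = e^(−0) + e^(−1.5589) + e^(−1.5935) + e^(−4.4919) + e^(−4.8095) = 1.0000 + 0.21037 + 0.20321 + 0.011199 + 0.0081519 = 1.4329.
⟨E⟩ = 89.601 meV, ⟨E²⟩ = 30184 meV².
C_V/k_B = (⟨E²⟩ − ⟨E⟩²)/(kT)² = (30184 − 8028.3)/29998 = 0.739.

0.739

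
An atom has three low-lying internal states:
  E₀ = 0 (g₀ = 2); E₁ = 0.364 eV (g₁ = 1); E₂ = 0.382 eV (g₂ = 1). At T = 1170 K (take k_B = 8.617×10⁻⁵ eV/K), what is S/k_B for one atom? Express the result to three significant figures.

0.807

k_BT = 8.617×10⁻⁵ × 1170 K = 0.10082 eV.
Eᵢ/kT = 0, 3.6104, 3.7889.
Z = Σ gᵢe^(−Eᵢ/kT) = 2·e^(−0) + 1·e^(−3.6104) + 1·e^(−3.7889) = 2.0000 + 0.027041 + 0.022620 = 2.0497.
⟨E⟩ = Σ EᵢPᵢ = 0.0090178 eV.
S/k_B = ln Z + ⟨E⟩/kT = ln(2.0497) + 0.0090178/0.10082 = 0.71769 + 0.089445 = 0.807.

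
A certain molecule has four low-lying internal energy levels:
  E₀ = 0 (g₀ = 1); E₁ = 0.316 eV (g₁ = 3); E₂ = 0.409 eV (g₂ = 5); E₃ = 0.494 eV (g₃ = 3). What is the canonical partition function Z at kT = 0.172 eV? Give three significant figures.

Eᵢ/kT = 0, 1.8372, 2.3779, 2.8721.
Z = Σ gᵢe^(−Eᵢ/kT) = 1·e^(−0) + 3·e^(−1.8372) + 5·e^(−2.3779) + 3·e^(−2.8721) = 1.0000 + 0.47779 + 0.46373 + 0.16974 = 2.1113.

Z = 2.11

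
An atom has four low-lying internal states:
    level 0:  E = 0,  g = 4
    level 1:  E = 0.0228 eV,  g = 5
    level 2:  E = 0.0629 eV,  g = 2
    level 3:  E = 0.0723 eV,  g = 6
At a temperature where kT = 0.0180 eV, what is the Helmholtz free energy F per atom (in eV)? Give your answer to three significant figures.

Eᵢ/kT = 0, 1.2667, 3.4944, 4.0167.
Z = Σ gᵢe^(−Eᵢ/kT) = 4·e^(−0) + 5·e^(−1.2667) + 2·e^(−3.4944) + 6·e^(−4.0167) = 4.0000 + 1.4088 + 0.060734 + 0.10807 = 5.5776.
F = −kT ln Z = −0.0180 × ln(5.5776) = −0.0180 × 1.7188 = -0.0309 eV.

-0.0309 eV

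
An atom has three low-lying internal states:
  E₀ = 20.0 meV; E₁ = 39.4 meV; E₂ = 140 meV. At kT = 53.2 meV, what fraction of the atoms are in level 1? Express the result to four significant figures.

0.3860

Eᵢ/kT = 0.375940, 0.740602, 2.63158.
Z = Σ e^(−Eᵢ/kT) = e^(−0.375940) + e^(−0.740602) + e^(−2.63158) = 0.686644 + 0.476827 + 0.0719647 = 1.23544.
P₁ = e^(−E₁/kT) / Z = 0.476827/1.23544 = 0.3860.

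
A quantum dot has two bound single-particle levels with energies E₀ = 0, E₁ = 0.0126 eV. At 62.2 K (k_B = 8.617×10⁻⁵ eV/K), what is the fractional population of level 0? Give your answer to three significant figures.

0.913

k_BT = 8.617×10⁻⁵ × 62.2 K = 0.0053598 eV.
Eᵢ/kT = 0, 2.3508.
Z = Σ e^(−Eᵢ/kT) = e^(−0) + e^(−2.3508) = 1.0000 + 0.095293 = 1.0953.
P₀ = e^(−E₀/kT) / Z = 1.0000/1.0953 = 0.913.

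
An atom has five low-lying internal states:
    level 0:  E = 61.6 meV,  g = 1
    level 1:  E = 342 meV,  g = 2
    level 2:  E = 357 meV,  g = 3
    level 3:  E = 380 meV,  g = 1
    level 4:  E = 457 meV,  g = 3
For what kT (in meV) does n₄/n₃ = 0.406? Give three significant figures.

38.5 meV

n₄/n₃ = (g₄/g₃) exp[−(E₄−E₃)/kT] = 0.406.
⇒ (E₄−E₃)/kT = ln((3/1)/0.406) = ln(7.3892) = 2.0000.
kT = 77 meV / 2.0000 = 38.5 meV.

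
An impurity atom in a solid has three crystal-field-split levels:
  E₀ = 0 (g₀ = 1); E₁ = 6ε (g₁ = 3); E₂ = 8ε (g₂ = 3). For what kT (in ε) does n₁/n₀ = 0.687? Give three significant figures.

n₁/n₀ = (g₁/g₀) exp[−(E₁−E₀)/kT] = 0.687.
⇒ (E₁−E₀)/kT = ln((3/1)/0.687) = ln(4.3668) = 1.4740.
kT = 6ε / 1.4740 = 4.07 ε.

4.07 ε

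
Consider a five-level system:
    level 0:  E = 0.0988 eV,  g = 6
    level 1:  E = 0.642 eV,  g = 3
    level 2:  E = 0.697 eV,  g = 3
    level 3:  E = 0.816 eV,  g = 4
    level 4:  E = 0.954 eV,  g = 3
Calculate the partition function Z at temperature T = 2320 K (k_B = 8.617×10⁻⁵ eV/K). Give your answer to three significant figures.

k_BT = 8.617×10⁻⁵ × 2320 K = 0.19991 eV.
Eᵢ/kT = 0.49422, 3.2114, 3.4866, 4.0818, 4.7721.
Z = Σ gᵢe^(−Eᵢ/kT) = 6·e^(−0.49422) + 3·e^(−3.2114) + 3·e^(−3.4866) + 4·e^(−4.0818) + 3·e^(−4.7721) = 3.6603 + 0.12090 + 0.091814 + 0.067508 + 0.025388 = 3.9659.

Z = 3.97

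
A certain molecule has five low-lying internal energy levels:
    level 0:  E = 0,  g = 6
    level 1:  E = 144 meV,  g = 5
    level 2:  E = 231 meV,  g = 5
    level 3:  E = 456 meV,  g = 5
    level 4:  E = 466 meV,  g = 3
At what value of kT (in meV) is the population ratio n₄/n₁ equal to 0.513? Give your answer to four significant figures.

2055 meV

n₄/n₁ = (g₄/g₁) exp[−(E₄−E₁)/kT] = 0.513.
⇒ (E₄−E₁)/kT = ln((3/5)/0.513) = ln(1.16959) = 0.156653.
kT = 322 meV / 0.156653 = 2055 meV.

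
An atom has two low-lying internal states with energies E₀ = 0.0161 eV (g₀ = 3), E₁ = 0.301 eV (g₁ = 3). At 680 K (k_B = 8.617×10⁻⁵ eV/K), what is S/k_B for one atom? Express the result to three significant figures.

1.14

k_BT = 8.617×10⁻⁵ × 680 K = 0.058596 eV.
Eᵢ/kT = 0.27476, 5.1369.
Z = Σ gᵢe^(−Eᵢ/kT) = 3·e^(−0.27476) + 3·e^(−5.1369) = 2.2793 + 0.017628 = 2.2969.
⟨E⟩ = Σ EᵢPᵢ = 0.018287 eV.
S/k_B = ln Z + ⟨E⟩/kT = ln(2.2969) + 0.018287/0.058596 = 0.83156 + 0.31209 = 1.14.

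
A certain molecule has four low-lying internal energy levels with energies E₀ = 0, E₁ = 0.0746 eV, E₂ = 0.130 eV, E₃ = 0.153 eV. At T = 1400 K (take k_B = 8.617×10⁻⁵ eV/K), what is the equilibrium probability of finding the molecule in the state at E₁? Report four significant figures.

0.2494

k_BT = 8.617×10⁻⁵ × 1400 K = 0.120638 eV.
Eᵢ/kT = 0, 0.618379, 1.07760, 1.26826.
Z = Σ e^(−Eᵢ/kT) = e^(−0) + e^(−0.618379) + e^(−1.07760) + e^(−1.26826) = 1.00000 + 0.538817 + 0.340412 + 0.281321 = 2.16055.
P₁ = e^(−E₁/kT) / Z = 0.538817/2.16055 = 0.2494.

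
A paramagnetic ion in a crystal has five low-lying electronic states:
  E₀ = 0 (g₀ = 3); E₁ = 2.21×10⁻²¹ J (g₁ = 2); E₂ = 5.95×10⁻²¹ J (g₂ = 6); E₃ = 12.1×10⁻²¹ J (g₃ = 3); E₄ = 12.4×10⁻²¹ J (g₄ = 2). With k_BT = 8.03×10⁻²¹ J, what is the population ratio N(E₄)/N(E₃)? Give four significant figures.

0.6422

n₄/n₃ = (g₄/g₃) exp[−(E₄−E₃)/kT] = (2/3) × exp(−(0.3 ×10⁻²¹ J)/(8.03 ×10⁻²¹ J)) = (2/3) × exp(-0.0373599) = 0.6422.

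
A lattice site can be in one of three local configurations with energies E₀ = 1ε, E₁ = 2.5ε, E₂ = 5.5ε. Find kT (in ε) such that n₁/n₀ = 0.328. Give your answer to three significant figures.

1.35 ε

n₁/n₀ = exp[−(E₁−E₀)/kT] = 0.328.
⇒ (E₁−E₀)/kT = ln(1/0.328) = ln(3.0488) = 1.1147.
kT = 1.5ε / 1.1147 = 1.35 ε.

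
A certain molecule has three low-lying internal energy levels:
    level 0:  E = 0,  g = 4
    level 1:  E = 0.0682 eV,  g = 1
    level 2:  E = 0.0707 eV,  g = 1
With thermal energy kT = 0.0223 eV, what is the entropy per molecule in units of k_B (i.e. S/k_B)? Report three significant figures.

1.48

Eᵢ/kT = 0, 3.0583, 3.1704.
Z = Σ gᵢe^(−Eᵢ/kT) = 4·e^(−0) + 1·e^(−3.0583) + 1·e^(−3.1704) = 4.0000 + 0.046967 + 0.041987 = 4.0890.
⟨E⟩ = Σ EᵢPᵢ = 0.0015093 eV.
S/k_B = ln Z + ⟨E⟩/kT = ln(4.0890) + 0.0015093/0.0223 = 1.4083 + 0.067682 = 1.48.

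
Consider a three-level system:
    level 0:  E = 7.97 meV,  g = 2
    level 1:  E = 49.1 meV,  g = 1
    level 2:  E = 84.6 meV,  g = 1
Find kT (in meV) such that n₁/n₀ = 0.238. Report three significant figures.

n₁/n₀ = (g₁/g₀) exp[−(E₁−E₀)/kT] = 0.238.
⇒ (E₁−E₀)/kT = ln((1/2)/0.238) = ln(2.1008) = 0.74232.
kT = 41.13 meV / 0.74232 = 55.4 meV.

55.4 meV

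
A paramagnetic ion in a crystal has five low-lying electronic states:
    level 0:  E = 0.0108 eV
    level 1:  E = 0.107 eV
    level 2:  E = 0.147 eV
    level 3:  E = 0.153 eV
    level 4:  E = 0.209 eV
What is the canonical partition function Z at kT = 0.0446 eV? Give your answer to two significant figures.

Z = 0.95

Eᵢ/kT = 0.2422, 2.399, 3.296, 3.430, 4.686.
Z = Σ e^(−Eᵢ/kT) = e^(−0.2422) + e^(−2.399) + e^(−3.296) + e^(−3.430) + e^(−4.686) = 0.7849 + 0.09081 + 0.03703 + 0.03239 + 0.009224 = 0.9544.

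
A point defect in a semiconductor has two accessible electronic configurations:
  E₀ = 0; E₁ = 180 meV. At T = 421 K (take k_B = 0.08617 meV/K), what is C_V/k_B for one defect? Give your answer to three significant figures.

0.170

k_BT = 0.08617 × 421 K = 36.278 meV.
Eᵢ/kT = 0, 4.9617.
Z = Σ e^(−Eᵢ/kT) = e^(−0) + e^(−4.9617) = 1.0000 + 0.0070010 = 1.0070.
⟨E⟩ = 1.2514 meV, ⟨E²⟩ = 225.26 meV².
C_V/k_B = (⟨E²⟩ − ⟨E⟩²)/(kT)² = (225.26 − 1.5660)/1316.1 = 0.170.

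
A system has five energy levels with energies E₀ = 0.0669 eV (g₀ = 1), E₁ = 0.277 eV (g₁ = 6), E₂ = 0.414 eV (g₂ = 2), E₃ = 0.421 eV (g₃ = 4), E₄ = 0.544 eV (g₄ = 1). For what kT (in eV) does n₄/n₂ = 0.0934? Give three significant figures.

n₄/n₂ = (g₄/g₂) exp[−(E₄−E₂)/kT] = 0.0934.
⇒ (E₄−E₂)/kT = ln((1/2)/0.0934) = ln(5.3533) = 1.6777.
kT = 0.130 eV / 1.6777 = 0.0775 eV.

0.0775 eV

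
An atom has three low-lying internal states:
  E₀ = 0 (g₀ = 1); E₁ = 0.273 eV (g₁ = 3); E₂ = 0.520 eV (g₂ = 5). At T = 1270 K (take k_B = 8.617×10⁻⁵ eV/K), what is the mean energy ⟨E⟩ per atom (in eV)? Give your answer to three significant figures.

0.0698 eV

k_BT = 8.617×10⁻⁵ × 1270 K = 0.10944 eV.
Eᵢ/kT = 0, 2.4945, 4.7515.
Z = Σ gᵢe^(−Eᵢ/kT) = 1·e^(−0) + 3·e^(−2.4945) + 5·e^(−4.7515) = 1.0000 + 0.24761 + 0.043194 = 1.2908.
⟨E⟩ = Σ Eᵢ gᵢe^(−Eᵢ/kT) / Z = (0·1.0000 + 0.273·0.24761 + 0.520·0.043194) / 1.2908 = 0.0698 eV.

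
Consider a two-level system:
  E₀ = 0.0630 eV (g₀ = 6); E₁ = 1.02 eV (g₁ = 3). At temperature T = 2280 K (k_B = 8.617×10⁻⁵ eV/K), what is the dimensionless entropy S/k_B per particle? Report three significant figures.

k_BT = 8.617×10⁻⁵ × 2280 K = 0.19647 eV.
Eᵢ/kT = 0.32066, 5.1916.
Z = Σ gᵢe^(−Eᵢ/kT) = 6·e^(−0.32066) + 3·e^(−5.1916) = 4.3540 + 0.016689 = 4.3707.
⟨E⟩ = Σ EᵢPᵢ = 0.066654 eV.
S/k_B = ln Z + ⟨E⟩/kT = ln(4.3707) + 0.066654/0.19647 = 1.4749 + 0.33926 = 1.81.

1.81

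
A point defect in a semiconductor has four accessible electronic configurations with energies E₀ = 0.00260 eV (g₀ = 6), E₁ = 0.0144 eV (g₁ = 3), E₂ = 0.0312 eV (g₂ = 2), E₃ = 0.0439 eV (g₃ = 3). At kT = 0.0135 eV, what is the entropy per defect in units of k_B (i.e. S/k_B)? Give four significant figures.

2.299

Eᵢ/kT = 0.192593, 1.06667, 2.31111, 3.25185.
Z = Σ gᵢe^(−Eᵢ/kT) = 6·e^(−0.192593) + 3·e^(−1.06667) + 2·e^(−2.31111) + 3·e^(−3.25185) = 4.94891 + 1.03246 + 0.198302 + 0.116108 = 6.29578.
⟨E⟩ = Σ EᵢPᵢ = 0.00619760 eV.
S/k_B = ln Z + ⟨E⟩/kT = ln(6.29578) + 0.00619760/0.0135 = 1.83988 + 0.459081 = 2.299.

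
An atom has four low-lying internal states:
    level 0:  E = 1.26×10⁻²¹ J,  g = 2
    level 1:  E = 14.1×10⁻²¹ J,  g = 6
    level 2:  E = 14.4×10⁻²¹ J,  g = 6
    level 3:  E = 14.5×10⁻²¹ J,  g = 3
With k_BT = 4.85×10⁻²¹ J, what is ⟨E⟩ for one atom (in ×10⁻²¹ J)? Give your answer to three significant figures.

5.66 ×10⁻²¹ J

Eᵢ/kT = 0.25979, 2.9072, 2.9691, 2.9897.
Z = Σ gᵢe^(−Eᵢ/kT) = 2·e^(−0.25979) + 6·e^(−2.9072) + 6·e^(−2.9691) + 3·e^(−2.9897) = 1.5424 + 0.32777 + 0.30810 + 0.15091 = 2.3292.
⟨E⟩ = Σ Eᵢ gᵢe^(−Eᵢ/kT) / Z = (1.26·1.5424 + 14.1·0.32777 + 14.4·0.30810 + 14.5·0.15091) / 2.3292 = 5.66 ×10⁻²¹ J.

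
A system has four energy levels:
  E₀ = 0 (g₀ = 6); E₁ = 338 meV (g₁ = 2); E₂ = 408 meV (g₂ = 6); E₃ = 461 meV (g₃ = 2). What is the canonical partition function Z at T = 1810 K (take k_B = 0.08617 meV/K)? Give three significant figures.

Z = 6.77

k_BT = 0.08617 × 1810 K = 155.97 meV.
Eᵢ/kT = 0, 2.1671, 2.6159, 2.9557.
Z = Σ gᵢe^(−Eᵢ/kT) = 6·e^(−0) + 2·e^(−2.1671) + 6·e^(−2.6159) + 2·e^(−2.9557) = 6.0000 + 0.22902 + 0.43861 + 0.10408 = 6.7717.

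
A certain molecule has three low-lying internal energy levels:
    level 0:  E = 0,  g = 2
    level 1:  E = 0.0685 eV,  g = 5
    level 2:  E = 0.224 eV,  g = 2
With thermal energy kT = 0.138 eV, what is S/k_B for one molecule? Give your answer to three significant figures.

2.09

Eᵢ/kT = 0, 0.49638, 1.6232.
Z = Σ gᵢe^(−Eᵢ/kT) = 2·e^(−0) + 5·e^(−0.49638) + 2·e^(−1.6232) = 2.0000 + 3.0437 + 0.39453 = 5.4382.
⟨E⟩ = Σ EᵢPᵢ = 0.054589 eV.
S/k_B = ln Z + ⟨E⟩/kT = ln(5.4382) + 0.054589/0.138 = 1.6934 + 0.39557 = 2.09.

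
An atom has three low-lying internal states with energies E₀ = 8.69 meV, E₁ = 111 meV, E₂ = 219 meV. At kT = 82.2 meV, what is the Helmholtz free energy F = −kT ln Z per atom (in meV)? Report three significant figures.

Eᵢ/kT = 0.10572, 1.3504, 2.6642.
Z = Σ e^(−Eᵢ/kT) = e^(−0.10572) + e^(−1.3504) + e^(−2.6642) = 0.89968 + 0.25914 + 0.069655 = 1.2285.
F = −kT ln Z = −82.2 × ln(1.2285) = −82.2 × 0.20579 = -16.9 meV.

-16.9 meV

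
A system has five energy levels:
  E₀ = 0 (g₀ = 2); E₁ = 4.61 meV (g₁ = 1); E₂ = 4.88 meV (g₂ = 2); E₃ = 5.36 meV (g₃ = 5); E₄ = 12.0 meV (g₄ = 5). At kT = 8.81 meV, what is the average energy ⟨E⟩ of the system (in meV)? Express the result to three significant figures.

4.95 meV

Eᵢ/kT = 0, 0.52327, 0.55392, 0.60840, 1.3621.
Z = Σ gᵢe^(−Eᵢ/kT) = 2·e^(−0) + 1·e^(−0.52327) + 2·e^(−0.55392) + 5·e^(−0.60840) + 5·e^(−1.3621) = 2.0000 + 0.59258 + 1.1494 + 2.7211 + 1.2806 = 7.7437.
⟨E⟩ = Σ Eᵢ gᵢe^(−Eᵢ/kT) / Z = (0·2.0000 + 4.61·0.59258 + 4.88·1.1494 + 5.36·2.7211 + 12.0·1.2806) / 7.7437 = 4.95 meV.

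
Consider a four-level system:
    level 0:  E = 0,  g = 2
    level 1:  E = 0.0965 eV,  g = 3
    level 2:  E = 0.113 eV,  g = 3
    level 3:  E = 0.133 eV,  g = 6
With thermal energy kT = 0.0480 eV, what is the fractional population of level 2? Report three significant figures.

Eᵢ/kT = 0, 2.0104, 2.3542, 2.7708.
Z = Σ gᵢe^(−Eᵢ/kT) = 2·e^(−0) + 3·e^(−2.0104) + 3·e^(−2.3542) + 6·e^(−2.7708) = 2.0000 + 0.40181 + 0.28491 + 0.37567 = 3.0624.
P₂ = g₂ e^(−E₂/kT) / Z = 0.28491/3.0624 = 0.0930.

0.0930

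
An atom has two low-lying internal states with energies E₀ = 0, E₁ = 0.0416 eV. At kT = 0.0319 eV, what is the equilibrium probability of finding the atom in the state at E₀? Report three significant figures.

0.787

Eᵢ/kT = 0, 1.3041.
Z = Σ e^(−Eᵢ/kT) = e^(−0) + e^(−1.3041) = 1.0000 + 0.27142 = 1.2714.
P₀ = e^(−E₀/kT) / Z = 1.0000/1.2714 = 0.787.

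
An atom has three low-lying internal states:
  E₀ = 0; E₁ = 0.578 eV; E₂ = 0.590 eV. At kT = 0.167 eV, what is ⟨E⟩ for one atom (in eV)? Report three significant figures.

0.0334 eV

Eᵢ/kT = 0, 3.4611, 3.5329.
Z = Σ e^(−Eᵢ/kT) = e^(−0) + e^(−3.4611) + e^(−3.5329) = 1.0000 + 0.031395 + 0.029220 = 1.0606.
⟨E⟩ = Σ Eᵢ e^(−Eᵢ/kT) / Z = (0·1.0000 + 0.578·0.031395 + 0.590·0.029220) / 1.0606 = 0.0334 eV.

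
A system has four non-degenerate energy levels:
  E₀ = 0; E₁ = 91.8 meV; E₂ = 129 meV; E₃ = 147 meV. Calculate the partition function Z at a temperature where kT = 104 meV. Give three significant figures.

Eᵢ/kT = 0, 0.88269, 1.2404, 1.4135.
Z = Σ e^(−Eᵢ/kT) = e^(−0) + e^(−0.88269) + e^(−1.2404) + e^(−1.4135) = 1.0000 + 0.41367 + 0.28927 + 0.24329 = 1.9462.

Z = 1.95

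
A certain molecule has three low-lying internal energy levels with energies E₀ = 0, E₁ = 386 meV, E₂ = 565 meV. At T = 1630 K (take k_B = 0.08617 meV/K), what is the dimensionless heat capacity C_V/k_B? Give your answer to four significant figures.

0.6623

k_BT = 0.08617 × 1630 K = 140.457 meV.
Eᵢ/kT = 0, 2.74817, 4.02258.
Z = Σ e^(−Eᵢ/kT) = e^(−0) + e^(−2.74817) + e^(−4.02258) = 1.00000 + 0.0640450 + 0.0179067 = 1.08195.
⟨E⟩ = 32.1999 meV, ⟨E²⟩ = 14103.0 meV².
C_V/k_B = (⟨E²⟩ − ⟨E⟩²)/(kT)² = (14103.0 − 1036.83)/19728.2 = 0.6623.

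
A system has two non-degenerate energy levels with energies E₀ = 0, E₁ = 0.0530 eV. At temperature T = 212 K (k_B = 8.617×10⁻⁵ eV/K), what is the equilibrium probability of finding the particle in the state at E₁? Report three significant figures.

k_BT = 8.617×10⁻⁵ × 212 K = 0.018268 eV.
Eᵢ/kT = 0, 2.9012.
Z = Σ e^(−Eᵢ/kT) = e^(−0) + e^(−2.9012) = 1.0000 + 0.054957 = 1.0550.
P₁ = e^(−E₁/kT) / Z = 0.054957/1.0550 = 0.0521.

0.0521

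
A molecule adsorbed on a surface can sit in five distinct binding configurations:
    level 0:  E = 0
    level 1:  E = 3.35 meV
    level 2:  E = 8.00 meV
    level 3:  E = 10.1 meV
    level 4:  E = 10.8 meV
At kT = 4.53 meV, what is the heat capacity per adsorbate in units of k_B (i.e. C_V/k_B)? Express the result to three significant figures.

0.639

Eᵢ/kT = 0, 0.73951, 1.7660, 2.2296, 2.3841.
Z = Σ e^(−Eᵢ/kT) = e^(−0) + e^(−0.73951) + e^(−1.7660) + e^(−2.2296) + e^(−2.3841) = 1.0000 + 0.47735 + 0.17102 + 0.10757 + 0.092172 = 1.8481.
⟨E⟩ = 2.7321 meV, ⟨E²⟩ = 20.576 meV².
C_V/k_B = (⟨E²⟩ − ⟨E⟩²)/(kT)² = (20.576 − 7.4644)/20.521 = 0.639.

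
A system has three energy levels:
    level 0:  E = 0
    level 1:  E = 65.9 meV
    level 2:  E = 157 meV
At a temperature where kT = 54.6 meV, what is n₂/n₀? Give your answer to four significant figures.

n₂/n₀ = exp[−(E₂−E₀)/kT] = exp(−(157 meV)/(54.6 meV)) = exp(-2.87546) = 0.05639.

0.05639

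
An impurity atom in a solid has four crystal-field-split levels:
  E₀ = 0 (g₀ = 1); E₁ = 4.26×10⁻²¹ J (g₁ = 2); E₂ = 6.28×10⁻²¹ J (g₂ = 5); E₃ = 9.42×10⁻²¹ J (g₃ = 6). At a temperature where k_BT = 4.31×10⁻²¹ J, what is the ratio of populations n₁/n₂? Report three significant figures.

0.639

n₁/n₂ = (g₁/g₂) exp[−(E₁−E₂)/kT] = (2/5) × exp(−(-2.02 ×10⁻²¹ J)/(4.31 ×10⁻²¹ J)) = (2/5) × exp(0.46868) = 0.639.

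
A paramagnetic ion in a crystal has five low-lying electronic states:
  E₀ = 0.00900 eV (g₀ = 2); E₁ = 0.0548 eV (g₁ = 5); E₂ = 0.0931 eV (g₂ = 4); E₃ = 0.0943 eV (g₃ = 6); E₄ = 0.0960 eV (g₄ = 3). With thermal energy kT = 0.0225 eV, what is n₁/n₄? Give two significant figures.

n₁/n₄ = (g₁/g₄) exp[−(E₁−E₄)/kT] = (5/3) × exp(−(-0.0412 eV)/(0.0225 eV)) = (5/3) × exp(1.831) = 10.

10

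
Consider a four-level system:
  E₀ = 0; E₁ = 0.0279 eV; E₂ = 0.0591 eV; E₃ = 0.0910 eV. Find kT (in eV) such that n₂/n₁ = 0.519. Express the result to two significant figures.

0.048 eV

n₂/n₁ = exp[−(E₂−E₁)/kT] = 0.519.
⇒ (E₂−E₁)/kT = ln(1/0.519) = ln(1.927) = 0.6560.
kT = 0.0312 eV / 0.6560 = 0.048 eV.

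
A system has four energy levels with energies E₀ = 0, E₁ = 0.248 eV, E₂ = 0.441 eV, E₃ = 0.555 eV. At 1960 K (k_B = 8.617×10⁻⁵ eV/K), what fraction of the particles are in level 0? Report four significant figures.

k_BT = 8.617×10⁻⁵ × 1960 K = 0.168893 eV.
Eᵢ/kT = 0, 1.46839, 2.61112, 3.28610.
Z = Σ e^(−Eᵢ/kT) = e^(−0) + e^(−1.46839) + e^(−2.61112) + e^(−3.28610) = 1.00000 + 0.230296 + 0.0734522 + 0.0373994 = 1.34115.
P₀ = e^(−E₀/kT) / Z = 1.00000/1.34115 = 0.7456.

0.7456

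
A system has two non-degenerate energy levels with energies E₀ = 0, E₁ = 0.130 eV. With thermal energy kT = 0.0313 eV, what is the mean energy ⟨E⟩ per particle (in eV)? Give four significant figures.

Eᵢ/kT = 0, 4.15335.
Z = Σ e^(−Eᵢ/kT) = e^(−0) + e^(−4.15335) = 1.00000 + 0.0157117 = 1.01571.
⟨E⟩ = Σ Eᵢ e^(−Eᵢ/kT) / Z = (0·1.00000 + 0.130·0.0157117) / 1.01571 = 0.002011 eV.

0.002011 eV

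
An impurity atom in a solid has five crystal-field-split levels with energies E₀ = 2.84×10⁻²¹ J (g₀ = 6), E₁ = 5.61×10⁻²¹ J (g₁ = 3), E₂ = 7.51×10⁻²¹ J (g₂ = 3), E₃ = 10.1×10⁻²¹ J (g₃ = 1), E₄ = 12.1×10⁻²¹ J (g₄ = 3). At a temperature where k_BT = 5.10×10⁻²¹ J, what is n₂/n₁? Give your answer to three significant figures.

0.689

n₂/n₁ = (g₂/g₁) exp[−(E₂−E₁)/kT] = (3/3) × exp(−(1.90 ×10⁻²¹ J)/(5.10 ×10⁻²¹ J)) = (3/3) × exp(-0.37255) = 0.689.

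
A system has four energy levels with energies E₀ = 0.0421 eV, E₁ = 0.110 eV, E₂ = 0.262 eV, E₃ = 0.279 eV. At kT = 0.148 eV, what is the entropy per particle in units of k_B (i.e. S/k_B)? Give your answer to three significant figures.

Eᵢ/kT = 0.28446, 0.74324, 1.7703, 1.8851.
Z = Σ e^(−Eᵢ/kT) = e^(−0.28446) + e^(−0.74324) + e^(−1.7703) + e^(−1.8851) = 0.75242 + 0.47557 + 0.17028 + 0.15181 = 1.5501.
⟨E⟩ = Σ EᵢPᵢ = 0.11029 eV.
S/k_B = ln Z + ⟨E⟩/kT = ln(1.5501) + 0.11029/0.148 = 0.43832 + 0.74520 = 1.18.

1.18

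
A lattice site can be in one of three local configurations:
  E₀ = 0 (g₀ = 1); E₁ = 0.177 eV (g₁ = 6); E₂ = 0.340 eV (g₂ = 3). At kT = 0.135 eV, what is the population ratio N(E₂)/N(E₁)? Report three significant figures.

n₂/n₁ = (g₂/g₁) exp[−(E₂−E₁)/kT] = (3/6) × exp(−(0.163 eV)/(0.135 eV)) = (3/6) × exp(-1.2074) = 0.149.

0.149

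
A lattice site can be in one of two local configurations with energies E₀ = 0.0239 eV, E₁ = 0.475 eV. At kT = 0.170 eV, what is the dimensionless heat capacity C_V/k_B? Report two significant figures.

Eᵢ/kT = 0.1406, 2.794.
Z = Σ e^(−Eᵢ/kT) = e^(−0.1406) + e^(−2.794) = 0.8688 + 0.06118 = 0.9300.
⟨E⟩ = 0.05358 eV, ⟨E²⟩ = 0.01538 eV².
C_V/k_B = (⟨E²⟩ − ⟨E⟩²)/(kT)² = (0.01538 − 0.002871)/0.02890 = 0.43.

0.43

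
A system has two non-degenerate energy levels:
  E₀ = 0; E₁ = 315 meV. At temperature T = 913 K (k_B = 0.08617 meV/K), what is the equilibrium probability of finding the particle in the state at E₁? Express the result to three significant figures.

0.0179

k_BT = 0.08617 × 913 K = 78.673 meV.
Eᵢ/kT = 0, 4.0039.
Z = Σ e^(−Eᵢ/kT) = e^(−0) + e^(−4.0039) = 1.0000 + 0.018244 = 1.0182.
P₁ = e^(−E₁/kT) / Z = 0.018244/1.0182 = 0.0179.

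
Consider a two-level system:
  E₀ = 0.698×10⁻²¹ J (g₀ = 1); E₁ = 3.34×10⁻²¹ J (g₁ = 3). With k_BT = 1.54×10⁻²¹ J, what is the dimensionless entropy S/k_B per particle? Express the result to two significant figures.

1.0

Eᵢ/kT = 0.4532, 2.169.
Z = Σ gᵢe^(−Eᵢ/kT) = 1·e^(−0.4532) + 3·e^(−2.169) = 0.6356 + 0.3429 = 0.9785.
⟨E⟩ = Σ EᵢPᵢ = 1.624 ×10⁻²¹ J.
S/k_B = ln Z + ⟨E⟩/kT = ln(0.9785) + 1.624/1.54 = -0.02173 + 1.055 = 1.0.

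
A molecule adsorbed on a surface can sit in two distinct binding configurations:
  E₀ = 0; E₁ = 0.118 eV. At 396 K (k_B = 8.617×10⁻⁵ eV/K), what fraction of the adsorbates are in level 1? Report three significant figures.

k_BT = 8.617×10⁻⁵ × 396 K = 0.034123 eV.
Eᵢ/kT = 0, 3.4581.
Z = Σ e^(−Eᵢ/kT) = e^(−0) + e^(−3.4581) = 1.0000 + 0.031490 = 1.0315.
P₁ = e^(−E₁/kT) / Z = 0.031490/1.0315 = 0.0305.

0.0305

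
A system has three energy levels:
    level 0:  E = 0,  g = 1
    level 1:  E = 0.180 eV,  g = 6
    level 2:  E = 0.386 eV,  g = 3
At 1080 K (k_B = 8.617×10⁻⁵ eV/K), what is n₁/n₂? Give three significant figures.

18.3

k_BT = 8.617×10⁻⁵ × 1080 K = 0.093064 eV.
n₁/n₂ = (g₁/g₂) exp[−(E₁−E₂)/kT] = (6/3) × exp(−(-0.206 eV)/(0.093064 eV)) = (6/3) × exp(2.2135) = 18.3.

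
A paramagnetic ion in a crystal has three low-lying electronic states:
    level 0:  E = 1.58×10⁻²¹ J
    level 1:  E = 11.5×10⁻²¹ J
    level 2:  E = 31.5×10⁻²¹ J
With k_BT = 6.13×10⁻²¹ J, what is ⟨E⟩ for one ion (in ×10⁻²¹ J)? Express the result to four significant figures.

Eᵢ/kT = 0.257749, 1.87602, 5.13866.
Z = Σ e^(−Eᵢ/kT) = e^(−0.257749) + e^(−1.87602) + e^(−5.13866) = 0.772789 + 0.153199 + 0.00586554 = 0.931854.
⟨E⟩ = Σ Eᵢ e^(−Eᵢ/kT) / Z = (1.58·0.772789 + 11.5·0.153199 + 31.5·0.00586554) / 0.931854 = 3.399 ×10⁻²¹ J.

3.399 ×10⁻²¹ J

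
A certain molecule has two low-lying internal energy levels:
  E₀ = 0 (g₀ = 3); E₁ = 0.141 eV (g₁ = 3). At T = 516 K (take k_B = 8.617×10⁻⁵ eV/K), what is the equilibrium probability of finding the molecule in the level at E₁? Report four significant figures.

k_BT = 8.617×10⁻⁵ × 516 K = 0.0444637 eV.
Eᵢ/kT = 0, 3.17113.
Z = Σ gᵢe^(−Eᵢ/kT) = 3·e^(−0) + 3·e^(−3.17113) = 3.00000 + 0.125868 = 3.12587.
P₁ = g₁ e^(−E₁/kT) / Z = 0.125868/3.12587 = 0.04027.

0.04027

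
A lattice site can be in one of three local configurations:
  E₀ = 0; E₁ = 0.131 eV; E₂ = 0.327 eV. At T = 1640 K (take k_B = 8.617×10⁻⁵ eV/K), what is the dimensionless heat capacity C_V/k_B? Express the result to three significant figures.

0.423

k_BT = 8.617×10⁻⁵ × 1640 K = 0.14132 eV.
Eᵢ/kT = 0, 0.92697, 2.3139.
Z = Σ e^(−Eᵢ/kT) = e^(−0) + e^(−0.92697) + e^(−2.3139) = 1.0000 + 0.39575 + 0.098875 = 1.4946.
⟨E⟩ = 0.056320 eV, ⟨E²⟩ = 0.011618 eV².
C_V/k_B = (⟨E²⟩ − ⟨E⟩²)/(kT)² = (0.011618 − 0.0031719)/0.019971 = 0.423.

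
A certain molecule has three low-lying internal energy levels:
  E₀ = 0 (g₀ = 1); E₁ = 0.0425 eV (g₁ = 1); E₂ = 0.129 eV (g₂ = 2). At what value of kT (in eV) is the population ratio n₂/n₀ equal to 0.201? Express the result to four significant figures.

0.05615 eV

n₂/n₀ = (g₂/g₀) exp[−(E₂−E₀)/kT] = 0.201.
⇒ (E₂−E₀)/kT = ln((2/1)/0.201) = ln(9.95025) = 2.29760.
kT = 0.129 eV / 2.29760 = 0.05615 eV.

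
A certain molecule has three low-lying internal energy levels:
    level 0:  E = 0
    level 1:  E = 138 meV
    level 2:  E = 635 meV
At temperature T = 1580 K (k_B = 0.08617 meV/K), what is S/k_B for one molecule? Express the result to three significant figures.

0.617

k_BT = 0.08617 × 1580 K = 136.15 meV.
Eᵢ/kT = 0, 1.0136, 4.6640.
Z = Σ e^(−Eᵢ/kT) = e^(−0) + e^(−1.0136) + e^(−4.6640) = 1.0000 + 0.36291 + 0.0094287 = 1.3723.
⟨E⟩ = Σ EᵢPᵢ = 40.858 meV.
S/k_B = ln Z + ⟨E⟩/kT = ln(1.3723) + 40.858/136.15 = 0.31649 + 0.30010 = 0.617.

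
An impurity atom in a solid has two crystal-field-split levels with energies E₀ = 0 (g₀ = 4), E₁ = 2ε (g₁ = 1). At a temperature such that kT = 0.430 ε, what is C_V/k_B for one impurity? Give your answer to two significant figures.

0.051

Eᵢ/kT = 0, 4.651.
Z = Σ gᵢe^(−Eᵢ/kT) = 4·e^(−0) + 1·e^(−4.651) = 4.000 + 0.009552 = 4.010.
⟨E⟩ = 0.004764 ε, ⟨E²⟩ = 0.009528 ε².
C_V/k_B = (⟨E²⟩ − ⟨E⟩²)/(kT)² = (0.009528 − 0.00002270)/0.1849 = 0.051.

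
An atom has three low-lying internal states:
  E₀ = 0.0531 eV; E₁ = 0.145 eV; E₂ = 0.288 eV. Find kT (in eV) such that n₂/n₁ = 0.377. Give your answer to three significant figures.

n₂/n₁ = exp[−(E₂−E₁)/kT] = 0.377.
⇒ (E₂−E₁)/kT = ln(1/0.377) = ln(2.6525) = 0.97550.
kT = 0.143 eV / 0.97550 = 0.147 eV.

0.147 eV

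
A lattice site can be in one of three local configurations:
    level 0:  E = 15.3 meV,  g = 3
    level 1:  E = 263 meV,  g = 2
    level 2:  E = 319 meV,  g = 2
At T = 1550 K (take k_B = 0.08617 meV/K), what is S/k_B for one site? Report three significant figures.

1.56

k_BT = 0.08617 × 1550 K = 133.56 meV.
Eᵢ/kT = 0.11456, 1.9692, 2.3884.
Z = Σ gᵢe^(−Eᵢ/kT) = 3·e^(−0.11456) + 2·e^(−1.9692) + 2·e^(−2.3884) = 2.6753 + 0.27914 + 0.18355 = 3.1380.
⟨E⟩ = Σ EᵢPᵢ = 55.098 meV.
S/k_B = ln Z + ⟨E⟩/kT = ln(3.1380) + 55.098/133.56 = 1.1436 + 0.41253 = 1.56.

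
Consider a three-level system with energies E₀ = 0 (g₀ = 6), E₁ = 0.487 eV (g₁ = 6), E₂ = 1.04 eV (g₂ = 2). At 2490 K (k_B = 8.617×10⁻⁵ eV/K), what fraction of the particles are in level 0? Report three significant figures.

k_BT = 8.617×10⁻⁵ × 2490 K = 0.21456 eV.
Eᵢ/kT = 0, 2.2698, 4.8471.
Z = Σ gᵢe^(−Eᵢ/kT) = 6·e^(−0) + 6·e^(−2.2698) + 2·e^(−4.8471) = 6.0000 + 0.62000 + 0.015702 = 6.6357.
P₀ = g₀ e^(−E₀/kT) / Z = 6.0000/6.6357 = 0.904.

0.904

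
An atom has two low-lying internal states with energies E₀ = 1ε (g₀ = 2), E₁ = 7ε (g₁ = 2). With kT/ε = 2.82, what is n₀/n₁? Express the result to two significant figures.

n₀/n₁ = (g₀/g₁) exp[−(E₀−E₁)/kT] = (2/2) × exp(−(-6ε)/(2.82ε)) = (2/2) × exp(2.128) = 8.4.

8.4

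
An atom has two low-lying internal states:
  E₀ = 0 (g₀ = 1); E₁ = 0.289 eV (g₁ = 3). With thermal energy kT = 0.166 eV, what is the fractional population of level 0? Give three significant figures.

0.655

Eᵢ/kT = 0, 1.7410.
Z = Σ gᵢe^(−Eᵢ/kT) = 1·e^(−0) + 3·e^(−1.7410) = 1.0000 + 0.52603 = 1.5260.
P₀ = g₀ e^(−E₀/kT) / Z = 1.0000/1.5260 = 0.655.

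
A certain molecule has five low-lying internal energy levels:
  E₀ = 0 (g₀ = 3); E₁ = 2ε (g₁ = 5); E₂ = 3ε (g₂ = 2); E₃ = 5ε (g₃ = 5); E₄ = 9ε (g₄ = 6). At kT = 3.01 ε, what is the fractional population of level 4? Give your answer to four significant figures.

Eᵢ/kT = 0, 0.664452, 0.996678, 1.66113, 2.99003.
Z = Σ gᵢe^(−Eᵢ/kT) = 3·e^(−0) + 5·e^(−0.664452) + 2·e^(−0.996678) + 5·e^(−1.66113) + 6·e^(−2.99003) = 3.00000 + 2.57278 + 0.738207 + 0.949621 + 0.301716 = 7.56232.
P₄ = g₄ e^(−E₄/kT) / Z = 0.301716/7.56232 = 0.03990.

0.03990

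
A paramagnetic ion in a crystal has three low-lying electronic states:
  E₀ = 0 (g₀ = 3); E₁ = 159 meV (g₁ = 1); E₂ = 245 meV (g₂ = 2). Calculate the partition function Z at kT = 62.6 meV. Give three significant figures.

Z = 3.12

Eᵢ/kT = 0, 2.5399, 3.9137.
Z = Σ gᵢe^(−Eᵢ/kT) = 3·e^(−0) + 1·e^(−2.5399) + 2·e^(−3.9137) = 3.0000 + 0.078874 + 0.039933 = 3.1188.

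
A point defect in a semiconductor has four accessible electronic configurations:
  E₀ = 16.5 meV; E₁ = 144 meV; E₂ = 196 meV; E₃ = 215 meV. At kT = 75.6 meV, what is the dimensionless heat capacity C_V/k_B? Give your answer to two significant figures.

Eᵢ/kT = 0.2183, 1.905, 2.593, 2.844.
Z = Σ e^(−Eᵢ/kT) = e^(−0.2183) + e^(−1.905) + e^(−2.593) + e^(−2.844) = 0.8039 + 0.1488 + 0.07480 + 0.05819 = 1.086.
⟨E⟩ = 56.96 meV, ⟨E²⟩ = 8165 meV².
C_V/k_B = (⟨E²⟩ − ⟨E⟩²)/(kT)² = (8165 − 3244)/5715 = 0.86.

0.86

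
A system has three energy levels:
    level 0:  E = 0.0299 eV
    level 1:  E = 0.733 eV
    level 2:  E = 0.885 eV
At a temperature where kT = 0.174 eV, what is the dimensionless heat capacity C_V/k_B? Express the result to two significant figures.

Eᵢ/kT = 0.1718, 4.213, 5.086.
Z = Σ e^(−Eᵢ/kT) = e^(−0.1718) + e^(−4.213) + e^(−5.086) = 0.8421 + 0.01480 + 0.006183 = 0.8631.
⟨E⟩ = 0.04808 eV, ⟨E²⟩ = 0.01570 eV².
C_V/k_B = (⟨E²⟩ − ⟨E⟩²)/(kT)² = (0.01570 − 0.002312)/0.03028 = 0.44.

0.44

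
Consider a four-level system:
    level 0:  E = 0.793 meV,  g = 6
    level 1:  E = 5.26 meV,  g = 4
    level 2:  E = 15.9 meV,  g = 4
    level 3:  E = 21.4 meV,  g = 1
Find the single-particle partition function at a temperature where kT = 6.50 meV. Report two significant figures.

Z = 7.5

Eᵢ/kT = 0.1220, 0.8092, 2.446, 3.292.
Z = Σ gᵢe^(−Eᵢ/kT) = 6·e^(−0.1220) + 4·e^(−0.8092) + 4·e^(−2.446) + 1·e^(−3.292) = 5.311 + 1.781 + 0.3466 + 0.03718 = 7.476.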